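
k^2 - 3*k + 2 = (k - 2)*(k - 1)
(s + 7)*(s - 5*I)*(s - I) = s^3 + 7*s^2 - 6*I*s^2 - 5*s - 42*I*s - 35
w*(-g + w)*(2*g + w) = -2*g^2*w + g*w^2 + w^3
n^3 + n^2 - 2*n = n*(n - 1)*(n + 2)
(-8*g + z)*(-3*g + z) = 24*g^2 - 11*g*z + z^2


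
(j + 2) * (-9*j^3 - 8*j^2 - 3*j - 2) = -9*j^4 - 26*j^3 - 19*j^2 - 8*j - 4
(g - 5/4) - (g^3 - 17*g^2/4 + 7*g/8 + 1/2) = -g^3 + 17*g^2/4 + g/8 - 7/4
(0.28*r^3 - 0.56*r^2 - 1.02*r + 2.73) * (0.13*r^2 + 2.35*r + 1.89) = 0.0364*r^5 + 0.5852*r^4 - 0.9194*r^3 - 3.1005*r^2 + 4.4877*r + 5.1597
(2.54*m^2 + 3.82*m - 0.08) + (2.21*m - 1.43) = 2.54*m^2 + 6.03*m - 1.51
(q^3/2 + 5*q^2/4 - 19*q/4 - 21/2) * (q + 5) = q^4/2 + 15*q^3/4 + 3*q^2/2 - 137*q/4 - 105/2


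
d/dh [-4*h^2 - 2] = -8*h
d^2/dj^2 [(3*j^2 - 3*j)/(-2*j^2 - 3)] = 6*(4*j^3 + 18*j^2 - 18*j - 9)/(8*j^6 + 36*j^4 + 54*j^2 + 27)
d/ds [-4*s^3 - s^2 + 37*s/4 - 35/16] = -12*s^2 - 2*s + 37/4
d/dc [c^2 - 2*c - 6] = 2*c - 2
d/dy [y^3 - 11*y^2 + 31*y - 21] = 3*y^2 - 22*y + 31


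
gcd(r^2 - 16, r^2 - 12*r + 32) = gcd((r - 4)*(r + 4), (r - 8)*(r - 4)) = r - 4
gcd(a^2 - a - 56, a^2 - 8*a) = a - 8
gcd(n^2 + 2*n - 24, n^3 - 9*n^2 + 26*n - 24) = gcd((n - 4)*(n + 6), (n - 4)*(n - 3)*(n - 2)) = n - 4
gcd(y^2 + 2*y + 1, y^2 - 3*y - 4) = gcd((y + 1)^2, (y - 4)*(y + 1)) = y + 1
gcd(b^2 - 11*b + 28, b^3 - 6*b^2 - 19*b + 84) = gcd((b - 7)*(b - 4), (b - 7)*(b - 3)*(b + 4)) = b - 7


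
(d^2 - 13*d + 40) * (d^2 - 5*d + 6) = d^4 - 18*d^3 + 111*d^2 - 278*d + 240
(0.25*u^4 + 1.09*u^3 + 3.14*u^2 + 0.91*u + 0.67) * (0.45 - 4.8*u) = -1.2*u^5 - 5.1195*u^4 - 14.5815*u^3 - 2.955*u^2 - 2.8065*u + 0.3015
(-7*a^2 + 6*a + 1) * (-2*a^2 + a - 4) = 14*a^4 - 19*a^3 + 32*a^2 - 23*a - 4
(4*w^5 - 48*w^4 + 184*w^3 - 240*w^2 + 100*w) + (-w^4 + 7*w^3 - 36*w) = 4*w^5 - 49*w^4 + 191*w^3 - 240*w^2 + 64*w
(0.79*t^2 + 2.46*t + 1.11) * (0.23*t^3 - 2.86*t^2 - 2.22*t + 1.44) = 0.1817*t^5 - 1.6936*t^4 - 8.5341*t^3 - 7.4982*t^2 + 1.0782*t + 1.5984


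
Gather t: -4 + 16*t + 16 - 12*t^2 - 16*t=12 - 12*t^2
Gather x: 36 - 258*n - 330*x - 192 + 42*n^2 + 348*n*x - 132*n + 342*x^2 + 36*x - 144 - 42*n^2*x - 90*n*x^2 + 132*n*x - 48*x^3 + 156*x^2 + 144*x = 42*n^2 - 390*n - 48*x^3 + x^2*(498 - 90*n) + x*(-42*n^2 + 480*n - 150) - 300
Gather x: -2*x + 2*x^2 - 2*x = 2*x^2 - 4*x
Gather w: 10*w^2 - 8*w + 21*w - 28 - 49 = 10*w^2 + 13*w - 77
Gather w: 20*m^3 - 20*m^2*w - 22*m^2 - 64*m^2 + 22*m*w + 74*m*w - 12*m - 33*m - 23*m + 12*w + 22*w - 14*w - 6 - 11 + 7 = 20*m^3 - 86*m^2 - 68*m + w*(-20*m^2 + 96*m + 20) - 10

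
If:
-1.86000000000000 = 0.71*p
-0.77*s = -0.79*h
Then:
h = 0.974683544303797*s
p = -2.62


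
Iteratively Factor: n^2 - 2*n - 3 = (n - 3)*(n + 1)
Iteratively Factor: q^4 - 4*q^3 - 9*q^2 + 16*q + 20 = (q + 2)*(q^3 - 6*q^2 + 3*q + 10) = (q + 1)*(q + 2)*(q^2 - 7*q + 10) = (q - 5)*(q + 1)*(q + 2)*(q - 2)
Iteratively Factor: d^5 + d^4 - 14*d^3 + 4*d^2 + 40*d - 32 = (d + 2)*(d^4 - d^3 - 12*d^2 + 28*d - 16) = (d - 2)*(d + 2)*(d^3 + d^2 - 10*d + 8) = (d - 2)*(d - 1)*(d + 2)*(d^2 + 2*d - 8) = (d - 2)*(d - 1)*(d + 2)*(d + 4)*(d - 2)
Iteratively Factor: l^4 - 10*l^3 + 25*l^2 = (l)*(l^3 - 10*l^2 + 25*l) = l*(l - 5)*(l^2 - 5*l) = l^2*(l - 5)*(l - 5)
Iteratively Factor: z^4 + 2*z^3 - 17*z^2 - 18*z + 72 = (z + 3)*(z^3 - z^2 - 14*z + 24) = (z - 2)*(z + 3)*(z^2 + z - 12) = (z - 3)*(z - 2)*(z + 3)*(z + 4)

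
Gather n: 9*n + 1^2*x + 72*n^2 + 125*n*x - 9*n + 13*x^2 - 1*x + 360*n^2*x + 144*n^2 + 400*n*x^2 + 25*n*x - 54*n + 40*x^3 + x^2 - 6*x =n^2*(360*x + 216) + n*(400*x^2 + 150*x - 54) + 40*x^3 + 14*x^2 - 6*x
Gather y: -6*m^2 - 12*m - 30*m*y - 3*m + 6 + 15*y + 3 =-6*m^2 - 15*m + y*(15 - 30*m) + 9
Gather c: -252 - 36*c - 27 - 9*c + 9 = -45*c - 270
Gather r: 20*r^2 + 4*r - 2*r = 20*r^2 + 2*r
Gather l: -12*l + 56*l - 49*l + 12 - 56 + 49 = 5 - 5*l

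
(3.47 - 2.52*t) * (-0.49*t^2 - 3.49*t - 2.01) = 1.2348*t^3 + 7.0945*t^2 - 7.0451*t - 6.9747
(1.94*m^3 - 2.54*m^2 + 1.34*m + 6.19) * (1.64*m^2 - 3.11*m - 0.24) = 3.1816*m^5 - 10.199*m^4 + 9.6314*m^3 + 6.5938*m^2 - 19.5725*m - 1.4856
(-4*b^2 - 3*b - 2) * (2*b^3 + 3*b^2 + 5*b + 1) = -8*b^5 - 18*b^4 - 33*b^3 - 25*b^2 - 13*b - 2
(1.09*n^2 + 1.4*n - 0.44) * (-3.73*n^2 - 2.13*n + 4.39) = -4.0657*n^4 - 7.5437*n^3 + 3.4443*n^2 + 7.0832*n - 1.9316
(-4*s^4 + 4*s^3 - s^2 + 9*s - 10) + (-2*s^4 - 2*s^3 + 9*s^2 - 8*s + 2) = -6*s^4 + 2*s^3 + 8*s^2 + s - 8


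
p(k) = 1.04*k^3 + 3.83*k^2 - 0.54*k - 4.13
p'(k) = 3.12*k^2 + 7.66*k - 0.54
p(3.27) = 71.42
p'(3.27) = 57.87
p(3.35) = 76.14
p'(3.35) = 60.14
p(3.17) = 65.77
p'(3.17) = 55.09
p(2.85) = 49.52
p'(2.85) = 46.63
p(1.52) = 7.55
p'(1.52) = 18.31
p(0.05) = -4.15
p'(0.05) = -0.15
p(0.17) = -4.11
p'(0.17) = 0.85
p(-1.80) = 3.19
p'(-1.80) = -4.22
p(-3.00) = 3.88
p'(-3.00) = 4.56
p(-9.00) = -447.20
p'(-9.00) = 183.24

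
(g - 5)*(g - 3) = g^2 - 8*g + 15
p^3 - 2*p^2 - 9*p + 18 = (p - 3)*(p - 2)*(p + 3)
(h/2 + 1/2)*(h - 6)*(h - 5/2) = h^3/2 - 15*h^2/4 + 13*h/4 + 15/2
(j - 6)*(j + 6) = j^2 - 36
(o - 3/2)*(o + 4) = o^2 + 5*o/2 - 6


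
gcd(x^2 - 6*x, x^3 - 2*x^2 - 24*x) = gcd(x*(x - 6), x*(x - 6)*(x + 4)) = x^2 - 6*x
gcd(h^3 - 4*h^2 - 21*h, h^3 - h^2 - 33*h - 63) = h^2 - 4*h - 21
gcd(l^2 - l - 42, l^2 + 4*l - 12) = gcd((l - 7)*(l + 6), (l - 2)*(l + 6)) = l + 6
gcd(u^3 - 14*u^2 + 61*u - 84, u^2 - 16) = u - 4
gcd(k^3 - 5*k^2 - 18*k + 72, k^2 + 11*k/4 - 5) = k + 4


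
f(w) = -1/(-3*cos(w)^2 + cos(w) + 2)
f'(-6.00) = 35.21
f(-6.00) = -5.14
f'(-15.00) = 14.99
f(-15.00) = 2.04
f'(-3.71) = -3.44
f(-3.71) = 1.03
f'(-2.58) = 3.27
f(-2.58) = 1.00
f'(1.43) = -0.04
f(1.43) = -0.48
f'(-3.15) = -0.01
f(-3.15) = 0.50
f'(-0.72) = -2.08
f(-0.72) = -0.95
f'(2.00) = -2.81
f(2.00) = -0.94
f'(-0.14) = -291.53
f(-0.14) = -20.56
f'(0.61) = 3.47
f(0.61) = -1.24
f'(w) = -(-6*sin(w)*cos(w) + sin(w))/(-3*cos(w)^2 + cos(w) + 2)^2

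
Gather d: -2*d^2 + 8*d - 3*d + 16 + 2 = -2*d^2 + 5*d + 18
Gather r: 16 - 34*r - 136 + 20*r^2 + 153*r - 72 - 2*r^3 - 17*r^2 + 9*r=-2*r^3 + 3*r^2 + 128*r - 192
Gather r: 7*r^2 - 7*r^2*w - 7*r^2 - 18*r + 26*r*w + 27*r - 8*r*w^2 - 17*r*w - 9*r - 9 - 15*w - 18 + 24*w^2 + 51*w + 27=-7*r^2*w + r*(-8*w^2 + 9*w) + 24*w^2 + 36*w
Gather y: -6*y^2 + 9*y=-6*y^2 + 9*y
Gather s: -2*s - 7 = -2*s - 7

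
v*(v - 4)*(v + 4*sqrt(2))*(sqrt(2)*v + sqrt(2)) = sqrt(2)*v^4 - 3*sqrt(2)*v^3 + 8*v^3 - 24*v^2 - 4*sqrt(2)*v^2 - 32*v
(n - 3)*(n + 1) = n^2 - 2*n - 3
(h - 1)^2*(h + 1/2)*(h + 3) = h^4 + 3*h^3/2 - 9*h^2/2 + h/2 + 3/2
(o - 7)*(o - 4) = o^2 - 11*o + 28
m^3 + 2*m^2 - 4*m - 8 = (m - 2)*(m + 2)^2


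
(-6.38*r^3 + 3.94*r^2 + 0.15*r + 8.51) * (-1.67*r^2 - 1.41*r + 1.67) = 10.6546*r^5 + 2.416*r^4 - 16.4605*r^3 - 7.8434*r^2 - 11.7486*r + 14.2117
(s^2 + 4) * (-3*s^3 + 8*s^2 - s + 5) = -3*s^5 + 8*s^4 - 13*s^3 + 37*s^2 - 4*s + 20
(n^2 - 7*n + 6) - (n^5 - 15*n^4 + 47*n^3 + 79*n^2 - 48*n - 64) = -n^5 + 15*n^4 - 47*n^3 - 78*n^2 + 41*n + 70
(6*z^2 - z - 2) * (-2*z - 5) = -12*z^3 - 28*z^2 + 9*z + 10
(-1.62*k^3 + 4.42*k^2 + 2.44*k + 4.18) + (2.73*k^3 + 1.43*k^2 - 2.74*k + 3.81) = 1.11*k^3 + 5.85*k^2 - 0.3*k + 7.99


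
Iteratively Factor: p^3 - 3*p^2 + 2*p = (p - 1)*(p^2 - 2*p) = p*(p - 1)*(p - 2)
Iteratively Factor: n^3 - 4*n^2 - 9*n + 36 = (n - 3)*(n^2 - n - 12) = (n - 3)*(n + 3)*(n - 4)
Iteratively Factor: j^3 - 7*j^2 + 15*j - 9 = (j - 3)*(j^2 - 4*j + 3) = (j - 3)*(j - 1)*(j - 3)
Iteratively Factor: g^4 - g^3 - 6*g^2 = (g - 3)*(g^3 + 2*g^2) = (g - 3)*(g + 2)*(g^2) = g*(g - 3)*(g + 2)*(g)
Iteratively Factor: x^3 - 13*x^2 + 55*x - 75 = (x - 5)*(x^2 - 8*x + 15) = (x - 5)*(x - 3)*(x - 5)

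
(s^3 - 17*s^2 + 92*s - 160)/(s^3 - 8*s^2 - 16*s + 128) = (s - 5)/(s + 4)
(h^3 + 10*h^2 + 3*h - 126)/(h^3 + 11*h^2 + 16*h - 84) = (h - 3)/(h - 2)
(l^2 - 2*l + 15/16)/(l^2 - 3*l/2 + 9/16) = (4*l - 5)/(4*l - 3)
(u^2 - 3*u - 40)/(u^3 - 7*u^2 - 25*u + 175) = (u - 8)/(u^2 - 12*u + 35)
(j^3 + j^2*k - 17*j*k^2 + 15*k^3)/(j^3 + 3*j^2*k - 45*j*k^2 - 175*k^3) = (j^2 - 4*j*k + 3*k^2)/(j^2 - 2*j*k - 35*k^2)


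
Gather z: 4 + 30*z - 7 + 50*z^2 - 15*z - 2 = 50*z^2 + 15*z - 5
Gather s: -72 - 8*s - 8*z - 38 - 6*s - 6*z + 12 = -14*s - 14*z - 98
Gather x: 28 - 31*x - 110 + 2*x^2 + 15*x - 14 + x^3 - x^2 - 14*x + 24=x^3 + x^2 - 30*x - 72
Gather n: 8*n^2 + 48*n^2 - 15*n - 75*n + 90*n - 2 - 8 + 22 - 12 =56*n^2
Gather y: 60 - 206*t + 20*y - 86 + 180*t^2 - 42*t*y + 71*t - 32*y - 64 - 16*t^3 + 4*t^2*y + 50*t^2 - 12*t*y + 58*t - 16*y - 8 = -16*t^3 + 230*t^2 - 77*t + y*(4*t^2 - 54*t - 28) - 98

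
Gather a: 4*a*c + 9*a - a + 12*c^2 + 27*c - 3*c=a*(4*c + 8) + 12*c^2 + 24*c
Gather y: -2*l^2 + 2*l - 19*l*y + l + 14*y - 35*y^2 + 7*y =-2*l^2 + 3*l - 35*y^2 + y*(21 - 19*l)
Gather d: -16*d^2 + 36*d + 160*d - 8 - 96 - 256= -16*d^2 + 196*d - 360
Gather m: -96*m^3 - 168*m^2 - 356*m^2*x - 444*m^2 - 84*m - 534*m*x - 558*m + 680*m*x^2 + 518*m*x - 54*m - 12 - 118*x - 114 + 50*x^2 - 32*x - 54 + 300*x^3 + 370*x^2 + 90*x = -96*m^3 + m^2*(-356*x - 612) + m*(680*x^2 - 16*x - 696) + 300*x^3 + 420*x^2 - 60*x - 180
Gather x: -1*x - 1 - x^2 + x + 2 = 1 - x^2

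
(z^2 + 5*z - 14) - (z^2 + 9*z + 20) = -4*z - 34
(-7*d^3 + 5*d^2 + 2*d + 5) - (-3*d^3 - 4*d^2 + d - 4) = -4*d^3 + 9*d^2 + d + 9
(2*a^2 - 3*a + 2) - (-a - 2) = 2*a^2 - 2*a + 4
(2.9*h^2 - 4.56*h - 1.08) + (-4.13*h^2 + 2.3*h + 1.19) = -1.23*h^2 - 2.26*h + 0.11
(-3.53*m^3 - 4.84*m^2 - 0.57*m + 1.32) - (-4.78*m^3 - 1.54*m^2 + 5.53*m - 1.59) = 1.25*m^3 - 3.3*m^2 - 6.1*m + 2.91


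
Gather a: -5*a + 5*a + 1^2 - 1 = 0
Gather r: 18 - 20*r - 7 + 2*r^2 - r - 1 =2*r^2 - 21*r + 10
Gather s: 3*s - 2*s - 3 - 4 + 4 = s - 3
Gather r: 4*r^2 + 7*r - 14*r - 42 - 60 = 4*r^2 - 7*r - 102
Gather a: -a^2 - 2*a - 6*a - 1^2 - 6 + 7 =-a^2 - 8*a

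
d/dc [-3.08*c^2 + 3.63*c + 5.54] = 3.63 - 6.16*c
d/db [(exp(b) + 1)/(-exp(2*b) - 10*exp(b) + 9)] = (2*(exp(b) + 1)*(exp(b) + 5) - exp(2*b) - 10*exp(b) + 9)*exp(b)/(exp(2*b) + 10*exp(b) - 9)^2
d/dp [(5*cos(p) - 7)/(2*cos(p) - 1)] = -9*sin(p)/(2*cos(p) - 1)^2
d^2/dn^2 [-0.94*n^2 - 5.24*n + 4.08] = -1.88000000000000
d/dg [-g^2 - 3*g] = -2*g - 3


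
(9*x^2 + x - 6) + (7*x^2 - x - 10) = 16*x^2 - 16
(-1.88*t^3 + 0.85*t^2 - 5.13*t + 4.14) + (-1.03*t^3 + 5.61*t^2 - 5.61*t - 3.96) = -2.91*t^3 + 6.46*t^2 - 10.74*t + 0.18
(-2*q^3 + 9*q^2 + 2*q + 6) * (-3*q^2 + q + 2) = 6*q^5 - 29*q^4 - q^3 + 2*q^2 + 10*q + 12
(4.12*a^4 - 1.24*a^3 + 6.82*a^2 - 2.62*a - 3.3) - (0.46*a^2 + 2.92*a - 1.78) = 4.12*a^4 - 1.24*a^3 + 6.36*a^2 - 5.54*a - 1.52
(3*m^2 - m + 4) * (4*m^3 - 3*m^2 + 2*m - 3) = 12*m^5 - 13*m^4 + 25*m^3 - 23*m^2 + 11*m - 12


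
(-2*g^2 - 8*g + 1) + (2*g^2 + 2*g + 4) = 5 - 6*g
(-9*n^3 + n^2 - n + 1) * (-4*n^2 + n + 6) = 36*n^5 - 13*n^4 - 49*n^3 + n^2 - 5*n + 6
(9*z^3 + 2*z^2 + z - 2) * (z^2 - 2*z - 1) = 9*z^5 - 16*z^4 - 12*z^3 - 6*z^2 + 3*z + 2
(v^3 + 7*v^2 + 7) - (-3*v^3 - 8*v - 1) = 4*v^3 + 7*v^2 + 8*v + 8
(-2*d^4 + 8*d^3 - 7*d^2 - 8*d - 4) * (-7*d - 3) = 14*d^5 - 50*d^4 + 25*d^3 + 77*d^2 + 52*d + 12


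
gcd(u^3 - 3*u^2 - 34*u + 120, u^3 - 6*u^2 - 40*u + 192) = u^2 + 2*u - 24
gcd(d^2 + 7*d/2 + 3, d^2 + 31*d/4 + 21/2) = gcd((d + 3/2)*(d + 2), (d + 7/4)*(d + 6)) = 1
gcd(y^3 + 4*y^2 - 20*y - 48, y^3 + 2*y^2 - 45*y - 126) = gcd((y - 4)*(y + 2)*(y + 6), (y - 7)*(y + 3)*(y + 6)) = y + 6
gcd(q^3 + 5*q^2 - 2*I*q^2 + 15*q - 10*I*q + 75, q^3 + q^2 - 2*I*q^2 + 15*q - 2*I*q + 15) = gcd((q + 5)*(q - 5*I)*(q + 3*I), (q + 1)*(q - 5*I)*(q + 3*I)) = q^2 - 2*I*q + 15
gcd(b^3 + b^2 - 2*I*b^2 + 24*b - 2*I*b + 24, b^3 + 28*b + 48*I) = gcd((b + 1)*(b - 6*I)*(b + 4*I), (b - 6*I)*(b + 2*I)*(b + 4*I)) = b^2 - 2*I*b + 24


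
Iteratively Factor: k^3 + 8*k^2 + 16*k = (k)*(k^2 + 8*k + 16) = k*(k + 4)*(k + 4)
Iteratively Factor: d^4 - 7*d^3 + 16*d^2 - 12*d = (d - 3)*(d^3 - 4*d^2 + 4*d) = (d - 3)*(d - 2)*(d^2 - 2*d) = (d - 3)*(d - 2)^2*(d)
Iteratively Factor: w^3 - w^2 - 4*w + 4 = (w + 2)*(w^2 - 3*w + 2) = (w - 1)*(w + 2)*(w - 2)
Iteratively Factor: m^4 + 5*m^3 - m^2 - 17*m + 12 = (m - 1)*(m^3 + 6*m^2 + 5*m - 12) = (m - 1)*(m + 3)*(m^2 + 3*m - 4) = (m - 1)^2*(m + 3)*(m + 4)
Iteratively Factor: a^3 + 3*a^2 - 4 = (a - 1)*(a^2 + 4*a + 4) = (a - 1)*(a + 2)*(a + 2)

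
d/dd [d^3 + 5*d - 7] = 3*d^2 + 5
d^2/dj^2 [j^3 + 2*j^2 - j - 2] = 6*j + 4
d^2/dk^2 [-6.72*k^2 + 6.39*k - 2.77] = -13.4400000000000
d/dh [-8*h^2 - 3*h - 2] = -16*h - 3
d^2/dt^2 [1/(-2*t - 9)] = -8/(2*t + 9)^3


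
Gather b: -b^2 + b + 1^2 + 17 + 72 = -b^2 + b + 90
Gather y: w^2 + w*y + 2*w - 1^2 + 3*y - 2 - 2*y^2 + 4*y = w^2 + 2*w - 2*y^2 + y*(w + 7) - 3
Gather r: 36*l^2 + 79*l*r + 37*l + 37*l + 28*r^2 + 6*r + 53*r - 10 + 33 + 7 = 36*l^2 + 74*l + 28*r^2 + r*(79*l + 59) + 30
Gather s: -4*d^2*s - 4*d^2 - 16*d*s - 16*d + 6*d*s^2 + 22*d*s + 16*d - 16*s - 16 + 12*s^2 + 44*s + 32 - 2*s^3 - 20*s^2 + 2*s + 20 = -4*d^2 - 2*s^3 + s^2*(6*d - 8) + s*(-4*d^2 + 6*d + 30) + 36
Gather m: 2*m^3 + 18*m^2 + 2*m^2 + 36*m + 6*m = 2*m^3 + 20*m^2 + 42*m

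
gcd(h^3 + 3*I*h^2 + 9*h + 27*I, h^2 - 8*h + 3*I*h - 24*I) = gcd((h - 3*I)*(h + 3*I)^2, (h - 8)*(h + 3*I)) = h + 3*I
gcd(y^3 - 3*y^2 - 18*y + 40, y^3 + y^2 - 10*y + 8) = y^2 + 2*y - 8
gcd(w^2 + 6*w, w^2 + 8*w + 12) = w + 6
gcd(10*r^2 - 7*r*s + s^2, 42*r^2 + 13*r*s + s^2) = 1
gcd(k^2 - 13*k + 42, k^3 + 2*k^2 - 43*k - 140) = k - 7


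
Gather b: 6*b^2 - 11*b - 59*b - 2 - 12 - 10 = 6*b^2 - 70*b - 24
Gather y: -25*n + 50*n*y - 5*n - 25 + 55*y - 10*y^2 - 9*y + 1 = -30*n - 10*y^2 + y*(50*n + 46) - 24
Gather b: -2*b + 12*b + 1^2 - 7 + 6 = 10*b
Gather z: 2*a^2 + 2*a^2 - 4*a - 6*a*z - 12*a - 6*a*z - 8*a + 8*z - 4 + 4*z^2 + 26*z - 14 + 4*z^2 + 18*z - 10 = 4*a^2 - 24*a + 8*z^2 + z*(52 - 12*a) - 28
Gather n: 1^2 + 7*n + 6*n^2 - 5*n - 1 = 6*n^2 + 2*n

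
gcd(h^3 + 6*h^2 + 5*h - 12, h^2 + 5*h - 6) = h - 1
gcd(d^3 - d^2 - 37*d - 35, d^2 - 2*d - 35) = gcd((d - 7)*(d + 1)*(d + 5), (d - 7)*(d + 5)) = d^2 - 2*d - 35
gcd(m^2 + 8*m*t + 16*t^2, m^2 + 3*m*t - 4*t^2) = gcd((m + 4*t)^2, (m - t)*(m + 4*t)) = m + 4*t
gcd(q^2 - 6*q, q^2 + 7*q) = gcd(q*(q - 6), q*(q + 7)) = q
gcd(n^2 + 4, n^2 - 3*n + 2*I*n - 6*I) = n + 2*I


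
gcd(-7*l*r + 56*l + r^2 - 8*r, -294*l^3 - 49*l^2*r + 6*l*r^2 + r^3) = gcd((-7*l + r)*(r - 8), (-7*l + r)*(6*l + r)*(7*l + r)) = -7*l + r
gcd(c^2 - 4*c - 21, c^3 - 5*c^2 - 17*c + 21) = c^2 - 4*c - 21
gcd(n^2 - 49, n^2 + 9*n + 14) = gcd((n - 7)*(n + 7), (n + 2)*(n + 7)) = n + 7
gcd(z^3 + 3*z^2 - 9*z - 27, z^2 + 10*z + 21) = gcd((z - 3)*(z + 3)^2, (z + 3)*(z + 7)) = z + 3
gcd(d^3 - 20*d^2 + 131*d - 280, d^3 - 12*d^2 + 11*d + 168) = d^2 - 15*d + 56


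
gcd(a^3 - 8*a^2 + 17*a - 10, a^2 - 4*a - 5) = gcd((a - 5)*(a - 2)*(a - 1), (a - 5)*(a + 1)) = a - 5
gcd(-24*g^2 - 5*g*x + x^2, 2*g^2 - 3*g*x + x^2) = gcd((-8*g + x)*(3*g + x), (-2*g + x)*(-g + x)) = 1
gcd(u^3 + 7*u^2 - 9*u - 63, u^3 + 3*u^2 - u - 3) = u + 3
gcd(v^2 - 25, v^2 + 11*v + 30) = v + 5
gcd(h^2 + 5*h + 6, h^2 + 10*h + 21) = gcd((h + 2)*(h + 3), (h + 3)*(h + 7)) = h + 3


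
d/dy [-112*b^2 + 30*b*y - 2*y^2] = 30*b - 4*y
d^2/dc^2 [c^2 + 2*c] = 2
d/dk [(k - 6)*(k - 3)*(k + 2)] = k*(3*k - 14)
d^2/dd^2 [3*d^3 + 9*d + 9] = 18*d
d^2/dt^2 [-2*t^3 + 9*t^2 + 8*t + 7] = 18 - 12*t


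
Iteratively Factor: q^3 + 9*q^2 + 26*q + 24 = (q + 4)*(q^2 + 5*q + 6) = (q + 3)*(q + 4)*(q + 2)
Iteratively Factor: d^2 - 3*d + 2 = (d - 2)*(d - 1)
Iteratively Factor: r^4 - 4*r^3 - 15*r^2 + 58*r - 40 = (r - 1)*(r^3 - 3*r^2 - 18*r + 40) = (r - 1)*(r + 4)*(r^2 - 7*r + 10) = (r - 5)*(r - 1)*(r + 4)*(r - 2)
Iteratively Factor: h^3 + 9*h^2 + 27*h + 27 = (h + 3)*(h^2 + 6*h + 9) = (h + 3)^2*(h + 3)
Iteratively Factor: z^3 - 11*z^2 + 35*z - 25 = (z - 1)*(z^2 - 10*z + 25) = (z - 5)*(z - 1)*(z - 5)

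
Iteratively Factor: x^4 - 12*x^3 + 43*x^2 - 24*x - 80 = (x + 1)*(x^3 - 13*x^2 + 56*x - 80) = (x - 4)*(x + 1)*(x^2 - 9*x + 20) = (x - 4)^2*(x + 1)*(x - 5)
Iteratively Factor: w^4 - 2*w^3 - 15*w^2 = (w + 3)*(w^3 - 5*w^2) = w*(w + 3)*(w^2 - 5*w) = w^2*(w + 3)*(w - 5)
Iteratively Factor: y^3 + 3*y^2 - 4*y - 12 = (y + 3)*(y^2 - 4) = (y - 2)*(y + 3)*(y + 2)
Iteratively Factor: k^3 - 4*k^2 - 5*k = (k)*(k^2 - 4*k - 5) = k*(k - 5)*(k + 1)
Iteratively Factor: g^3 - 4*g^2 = (g)*(g^2 - 4*g) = g^2*(g - 4)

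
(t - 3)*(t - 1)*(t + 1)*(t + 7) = t^4 + 4*t^3 - 22*t^2 - 4*t + 21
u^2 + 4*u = u*(u + 4)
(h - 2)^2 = h^2 - 4*h + 4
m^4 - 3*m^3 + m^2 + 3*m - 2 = (m - 2)*(m - 1)^2*(m + 1)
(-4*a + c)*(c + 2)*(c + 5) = -4*a*c^2 - 28*a*c - 40*a + c^3 + 7*c^2 + 10*c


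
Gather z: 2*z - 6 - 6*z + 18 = 12 - 4*z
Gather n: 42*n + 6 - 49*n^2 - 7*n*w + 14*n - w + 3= -49*n^2 + n*(56 - 7*w) - w + 9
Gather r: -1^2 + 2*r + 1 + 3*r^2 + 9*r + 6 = 3*r^2 + 11*r + 6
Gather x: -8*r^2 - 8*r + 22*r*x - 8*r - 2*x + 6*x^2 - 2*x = -8*r^2 - 16*r + 6*x^2 + x*(22*r - 4)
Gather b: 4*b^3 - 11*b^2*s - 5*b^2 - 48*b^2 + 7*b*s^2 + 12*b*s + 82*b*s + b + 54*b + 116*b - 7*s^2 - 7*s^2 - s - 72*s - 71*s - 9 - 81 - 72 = 4*b^3 + b^2*(-11*s - 53) + b*(7*s^2 + 94*s + 171) - 14*s^2 - 144*s - 162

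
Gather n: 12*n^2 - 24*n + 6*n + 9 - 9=12*n^2 - 18*n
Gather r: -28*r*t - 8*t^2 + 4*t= -28*r*t - 8*t^2 + 4*t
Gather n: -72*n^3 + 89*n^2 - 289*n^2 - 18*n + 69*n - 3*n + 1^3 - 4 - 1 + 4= -72*n^3 - 200*n^2 + 48*n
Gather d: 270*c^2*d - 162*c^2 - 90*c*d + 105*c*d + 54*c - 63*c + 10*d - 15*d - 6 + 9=-162*c^2 - 9*c + d*(270*c^2 + 15*c - 5) + 3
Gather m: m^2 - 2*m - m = m^2 - 3*m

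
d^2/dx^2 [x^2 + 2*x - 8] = 2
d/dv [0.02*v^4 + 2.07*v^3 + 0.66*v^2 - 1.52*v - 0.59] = 0.08*v^3 + 6.21*v^2 + 1.32*v - 1.52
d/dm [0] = 0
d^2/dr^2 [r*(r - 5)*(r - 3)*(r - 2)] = 12*r^2 - 60*r + 62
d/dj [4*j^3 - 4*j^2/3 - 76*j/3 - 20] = 12*j^2 - 8*j/3 - 76/3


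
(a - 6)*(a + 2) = a^2 - 4*a - 12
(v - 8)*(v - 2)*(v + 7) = v^3 - 3*v^2 - 54*v + 112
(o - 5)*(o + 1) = o^2 - 4*o - 5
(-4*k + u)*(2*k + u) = -8*k^2 - 2*k*u + u^2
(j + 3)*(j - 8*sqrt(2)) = j^2 - 8*sqrt(2)*j + 3*j - 24*sqrt(2)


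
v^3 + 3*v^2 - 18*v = v*(v - 3)*(v + 6)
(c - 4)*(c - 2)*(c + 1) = c^3 - 5*c^2 + 2*c + 8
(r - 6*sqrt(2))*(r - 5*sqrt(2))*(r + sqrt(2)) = r^3 - 10*sqrt(2)*r^2 + 38*r + 60*sqrt(2)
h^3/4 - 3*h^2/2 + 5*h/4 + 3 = (h/4 + 1/4)*(h - 4)*(h - 3)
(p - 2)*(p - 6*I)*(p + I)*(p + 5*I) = p^4 - 2*p^3 + 31*p^2 - 62*p + 30*I*p - 60*I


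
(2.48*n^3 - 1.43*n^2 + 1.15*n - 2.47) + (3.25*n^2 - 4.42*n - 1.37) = 2.48*n^3 + 1.82*n^2 - 3.27*n - 3.84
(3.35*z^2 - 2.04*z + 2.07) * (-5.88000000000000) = -19.698*z^2 + 11.9952*z - 12.1716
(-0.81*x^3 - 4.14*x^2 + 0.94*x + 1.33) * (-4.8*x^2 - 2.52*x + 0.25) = 3.888*x^5 + 21.9132*x^4 + 5.7183*x^3 - 9.7878*x^2 - 3.1166*x + 0.3325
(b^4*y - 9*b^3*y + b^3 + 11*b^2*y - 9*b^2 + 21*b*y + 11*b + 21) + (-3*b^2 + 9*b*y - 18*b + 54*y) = b^4*y - 9*b^3*y + b^3 + 11*b^2*y - 12*b^2 + 30*b*y - 7*b + 54*y + 21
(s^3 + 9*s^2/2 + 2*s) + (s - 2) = s^3 + 9*s^2/2 + 3*s - 2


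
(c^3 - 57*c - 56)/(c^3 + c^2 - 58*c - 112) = (c + 1)/(c + 2)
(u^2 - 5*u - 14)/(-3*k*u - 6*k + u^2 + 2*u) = (u - 7)/(-3*k + u)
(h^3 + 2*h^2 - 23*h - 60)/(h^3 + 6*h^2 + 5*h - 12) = (h - 5)/(h - 1)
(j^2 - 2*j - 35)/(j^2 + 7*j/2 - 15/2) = 2*(j - 7)/(2*j - 3)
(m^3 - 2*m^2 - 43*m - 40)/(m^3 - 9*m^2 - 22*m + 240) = (m + 1)/(m - 6)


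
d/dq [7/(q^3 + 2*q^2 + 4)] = 7*q*(-3*q - 4)/(q^3 + 2*q^2 + 4)^2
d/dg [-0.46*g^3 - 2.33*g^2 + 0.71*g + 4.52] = -1.38*g^2 - 4.66*g + 0.71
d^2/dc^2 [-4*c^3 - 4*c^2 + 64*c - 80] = -24*c - 8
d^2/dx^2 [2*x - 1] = 0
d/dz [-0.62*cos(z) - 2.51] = 0.62*sin(z)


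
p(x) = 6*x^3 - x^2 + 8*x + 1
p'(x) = 18*x^2 - 2*x + 8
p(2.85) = 154.57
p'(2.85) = 148.50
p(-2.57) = -128.01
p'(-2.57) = 132.03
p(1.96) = 58.02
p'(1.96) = 73.23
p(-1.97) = -64.51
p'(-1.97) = 81.80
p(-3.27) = -245.65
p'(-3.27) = 207.01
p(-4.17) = -484.82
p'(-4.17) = 329.34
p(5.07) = 797.80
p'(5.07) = 460.55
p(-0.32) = -1.86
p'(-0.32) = 10.48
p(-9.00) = -4526.00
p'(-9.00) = 1484.00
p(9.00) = 4366.00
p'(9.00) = 1448.00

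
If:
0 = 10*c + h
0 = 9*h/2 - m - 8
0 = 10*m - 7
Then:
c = -29/150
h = 29/15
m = 7/10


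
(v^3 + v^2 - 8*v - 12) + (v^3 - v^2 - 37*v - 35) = 2*v^3 - 45*v - 47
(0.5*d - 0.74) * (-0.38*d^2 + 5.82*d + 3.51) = -0.19*d^3 + 3.1912*d^2 - 2.5518*d - 2.5974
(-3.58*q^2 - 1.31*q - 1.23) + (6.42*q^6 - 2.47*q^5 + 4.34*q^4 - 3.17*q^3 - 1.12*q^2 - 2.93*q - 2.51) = 6.42*q^6 - 2.47*q^5 + 4.34*q^4 - 3.17*q^3 - 4.7*q^2 - 4.24*q - 3.74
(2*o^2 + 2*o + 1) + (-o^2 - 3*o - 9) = o^2 - o - 8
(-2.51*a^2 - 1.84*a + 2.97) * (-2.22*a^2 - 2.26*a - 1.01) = 5.5722*a^4 + 9.7574*a^3 + 0.100099999999999*a^2 - 4.8538*a - 2.9997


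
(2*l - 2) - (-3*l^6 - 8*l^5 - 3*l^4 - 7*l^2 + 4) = 3*l^6 + 8*l^5 + 3*l^4 + 7*l^2 + 2*l - 6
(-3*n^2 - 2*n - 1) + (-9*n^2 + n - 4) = -12*n^2 - n - 5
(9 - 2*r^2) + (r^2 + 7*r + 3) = -r^2 + 7*r + 12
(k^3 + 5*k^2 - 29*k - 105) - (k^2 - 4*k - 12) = k^3 + 4*k^2 - 25*k - 93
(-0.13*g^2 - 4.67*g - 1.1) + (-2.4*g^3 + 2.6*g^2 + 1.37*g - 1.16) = -2.4*g^3 + 2.47*g^2 - 3.3*g - 2.26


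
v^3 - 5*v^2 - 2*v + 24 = (v - 4)*(v - 3)*(v + 2)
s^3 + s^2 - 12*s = s*(s - 3)*(s + 4)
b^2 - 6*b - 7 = (b - 7)*(b + 1)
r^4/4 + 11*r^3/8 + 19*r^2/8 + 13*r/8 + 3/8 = (r/2 + 1/4)*(r/2 + 1/2)*(r + 1)*(r + 3)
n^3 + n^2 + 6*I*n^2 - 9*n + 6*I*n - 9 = (n + 1)*(n + 3*I)^2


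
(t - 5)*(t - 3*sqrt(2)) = t^2 - 5*t - 3*sqrt(2)*t + 15*sqrt(2)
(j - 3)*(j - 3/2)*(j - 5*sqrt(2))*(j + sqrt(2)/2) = j^4 - 9*sqrt(2)*j^3/2 - 9*j^3/2 - j^2/2 + 81*sqrt(2)*j^2/4 - 81*sqrt(2)*j/4 + 45*j/2 - 45/2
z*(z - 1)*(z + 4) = z^3 + 3*z^2 - 4*z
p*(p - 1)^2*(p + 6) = p^4 + 4*p^3 - 11*p^2 + 6*p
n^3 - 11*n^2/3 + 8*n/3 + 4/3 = (n - 2)^2*(n + 1/3)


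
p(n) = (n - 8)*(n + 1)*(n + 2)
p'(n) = (n - 8)*(n + 1) + (n - 8)*(n + 2) + (n + 1)*(n + 2)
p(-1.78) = 1.68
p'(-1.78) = 5.31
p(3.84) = -117.58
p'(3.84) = -16.16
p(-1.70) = 2.04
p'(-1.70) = 3.67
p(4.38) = -124.25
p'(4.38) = -8.25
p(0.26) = -22.04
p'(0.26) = -24.40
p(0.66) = -32.41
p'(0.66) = -27.29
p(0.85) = -37.70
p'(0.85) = -28.33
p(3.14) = -103.42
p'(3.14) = -23.82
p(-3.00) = -22.00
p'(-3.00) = 35.00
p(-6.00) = -280.00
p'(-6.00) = 146.00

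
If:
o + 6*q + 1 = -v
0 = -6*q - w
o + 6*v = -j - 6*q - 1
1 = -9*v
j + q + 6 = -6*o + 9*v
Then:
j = 5/9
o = -80/63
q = 4/63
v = -1/9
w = -8/21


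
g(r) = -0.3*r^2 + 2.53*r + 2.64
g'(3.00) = 0.73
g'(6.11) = -1.14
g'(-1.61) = 3.50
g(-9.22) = -46.19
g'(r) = 2.53 - 0.6*r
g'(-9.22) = 8.06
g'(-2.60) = 4.09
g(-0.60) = 1.01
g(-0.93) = 0.03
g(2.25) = 6.81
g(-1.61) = -2.21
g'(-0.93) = 3.09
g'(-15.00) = 11.53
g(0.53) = 3.90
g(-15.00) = -102.81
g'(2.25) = 1.18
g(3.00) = 7.53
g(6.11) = 6.90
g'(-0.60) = 2.89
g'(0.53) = 2.21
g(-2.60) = -5.97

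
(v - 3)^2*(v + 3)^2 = v^4 - 18*v^2 + 81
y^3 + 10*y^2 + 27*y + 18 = (y + 1)*(y + 3)*(y + 6)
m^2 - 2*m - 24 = (m - 6)*(m + 4)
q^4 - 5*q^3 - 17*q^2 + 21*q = q*(q - 7)*(q - 1)*(q + 3)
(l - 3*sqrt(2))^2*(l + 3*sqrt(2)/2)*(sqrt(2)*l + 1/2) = sqrt(2)*l^4 - 17*l^3/2 - 9*sqrt(2)*l^2/4 + 54*l + 27*sqrt(2)/2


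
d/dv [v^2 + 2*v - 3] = 2*v + 2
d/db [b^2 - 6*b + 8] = 2*b - 6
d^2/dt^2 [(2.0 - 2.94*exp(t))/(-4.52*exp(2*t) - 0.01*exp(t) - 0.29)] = (60.065376*exp(4*t) - 163.576088*exp(3*t) - 23.393712*exp(2*t) + 10.477674*exp(t) + 0.253054)*exp(t)/(92.345408*exp(6*t) + 0.612912*exp(5*t) + 17.775804*exp(4*t) + 0.078649*exp(3*t) + 1.140483*exp(2*t) + 0.002523*exp(t) + 0.024389)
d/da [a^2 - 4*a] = 2*a - 4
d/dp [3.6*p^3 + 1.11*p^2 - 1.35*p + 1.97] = 10.8*p^2 + 2.22*p - 1.35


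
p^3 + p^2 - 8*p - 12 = (p - 3)*(p + 2)^2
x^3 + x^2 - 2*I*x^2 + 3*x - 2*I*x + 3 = (x + 1)*(x - 3*I)*(x + I)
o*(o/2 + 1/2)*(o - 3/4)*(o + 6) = o^4/2 + 25*o^3/8 + 3*o^2/8 - 9*o/4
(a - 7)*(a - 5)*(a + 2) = a^3 - 10*a^2 + 11*a + 70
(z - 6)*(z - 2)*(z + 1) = z^3 - 7*z^2 + 4*z + 12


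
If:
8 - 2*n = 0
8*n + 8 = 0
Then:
No Solution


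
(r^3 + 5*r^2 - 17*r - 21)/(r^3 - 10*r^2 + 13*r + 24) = (r + 7)/(r - 8)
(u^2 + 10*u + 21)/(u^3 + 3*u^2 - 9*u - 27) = (u + 7)/(u^2 - 9)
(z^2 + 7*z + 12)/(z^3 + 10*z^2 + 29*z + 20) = (z + 3)/(z^2 + 6*z + 5)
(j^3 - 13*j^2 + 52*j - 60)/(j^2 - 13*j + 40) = (j^2 - 8*j + 12)/(j - 8)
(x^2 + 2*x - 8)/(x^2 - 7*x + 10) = (x + 4)/(x - 5)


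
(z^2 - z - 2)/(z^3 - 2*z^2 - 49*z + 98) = (z + 1)/(z^2 - 49)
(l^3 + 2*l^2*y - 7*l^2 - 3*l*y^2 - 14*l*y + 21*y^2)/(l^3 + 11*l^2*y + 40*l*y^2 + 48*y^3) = (l^2 - l*y - 7*l + 7*y)/(l^2 + 8*l*y + 16*y^2)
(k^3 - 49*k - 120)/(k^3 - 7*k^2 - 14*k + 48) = (k + 5)/(k - 2)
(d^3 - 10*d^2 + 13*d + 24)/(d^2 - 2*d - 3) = d - 8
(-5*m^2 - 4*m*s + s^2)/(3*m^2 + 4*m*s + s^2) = (-5*m + s)/(3*m + s)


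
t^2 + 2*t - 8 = (t - 2)*(t + 4)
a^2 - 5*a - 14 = (a - 7)*(a + 2)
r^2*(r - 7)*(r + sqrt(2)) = r^4 - 7*r^3 + sqrt(2)*r^3 - 7*sqrt(2)*r^2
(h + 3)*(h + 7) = h^2 + 10*h + 21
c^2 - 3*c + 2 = (c - 2)*(c - 1)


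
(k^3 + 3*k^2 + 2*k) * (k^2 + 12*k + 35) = k^5 + 15*k^4 + 73*k^3 + 129*k^2 + 70*k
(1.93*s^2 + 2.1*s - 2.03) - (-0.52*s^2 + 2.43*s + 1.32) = 2.45*s^2 - 0.33*s - 3.35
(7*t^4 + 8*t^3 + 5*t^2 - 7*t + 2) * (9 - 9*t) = -63*t^5 - 9*t^4 + 27*t^3 + 108*t^2 - 81*t + 18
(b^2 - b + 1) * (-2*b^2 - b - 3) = -2*b^4 + b^3 - 4*b^2 + 2*b - 3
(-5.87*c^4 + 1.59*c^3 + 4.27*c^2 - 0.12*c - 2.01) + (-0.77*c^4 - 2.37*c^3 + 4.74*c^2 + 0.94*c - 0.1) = -6.64*c^4 - 0.78*c^3 + 9.01*c^2 + 0.82*c - 2.11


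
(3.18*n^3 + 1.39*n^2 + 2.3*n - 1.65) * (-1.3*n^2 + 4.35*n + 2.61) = -4.134*n^5 + 12.026*n^4 + 11.3563*n^3 + 15.7779*n^2 - 1.1745*n - 4.3065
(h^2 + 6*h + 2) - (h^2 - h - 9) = 7*h + 11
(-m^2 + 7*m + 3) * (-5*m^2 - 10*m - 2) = 5*m^4 - 25*m^3 - 83*m^2 - 44*m - 6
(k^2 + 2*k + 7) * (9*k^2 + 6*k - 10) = 9*k^4 + 24*k^3 + 65*k^2 + 22*k - 70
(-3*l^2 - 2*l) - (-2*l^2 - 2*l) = -l^2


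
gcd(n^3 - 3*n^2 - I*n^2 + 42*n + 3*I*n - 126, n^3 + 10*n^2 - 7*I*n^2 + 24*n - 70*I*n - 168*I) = n - 7*I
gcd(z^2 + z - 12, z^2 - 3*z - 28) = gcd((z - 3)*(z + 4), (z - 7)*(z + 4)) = z + 4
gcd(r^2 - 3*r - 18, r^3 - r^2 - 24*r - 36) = r^2 - 3*r - 18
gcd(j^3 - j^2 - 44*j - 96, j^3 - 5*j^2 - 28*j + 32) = j^2 - 4*j - 32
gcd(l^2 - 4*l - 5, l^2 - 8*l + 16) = 1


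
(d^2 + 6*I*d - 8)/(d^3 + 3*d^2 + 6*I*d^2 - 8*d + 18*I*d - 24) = 1/(d + 3)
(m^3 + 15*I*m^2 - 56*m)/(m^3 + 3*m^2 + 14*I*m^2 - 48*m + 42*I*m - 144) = m*(m + 7*I)/(m^2 + 3*m*(1 + 2*I) + 18*I)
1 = 1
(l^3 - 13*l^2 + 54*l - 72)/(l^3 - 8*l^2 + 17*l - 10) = (l^3 - 13*l^2 + 54*l - 72)/(l^3 - 8*l^2 + 17*l - 10)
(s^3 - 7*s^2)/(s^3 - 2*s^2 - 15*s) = s*(7 - s)/(-s^2 + 2*s + 15)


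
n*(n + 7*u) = n^2 + 7*n*u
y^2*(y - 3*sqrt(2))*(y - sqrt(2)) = y^4 - 4*sqrt(2)*y^3 + 6*y^2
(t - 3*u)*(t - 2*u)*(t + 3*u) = t^3 - 2*t^2*u - 9*t*u^2 + 18*u^3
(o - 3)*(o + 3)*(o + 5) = o^3 + 5*o^2 - 9*o - 45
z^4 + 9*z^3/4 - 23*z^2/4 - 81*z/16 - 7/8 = (z - 2)*(z + 1/4)*(z + 1/2)*(z + 7/2)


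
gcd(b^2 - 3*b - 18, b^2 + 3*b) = b + 3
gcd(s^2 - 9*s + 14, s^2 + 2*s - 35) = 1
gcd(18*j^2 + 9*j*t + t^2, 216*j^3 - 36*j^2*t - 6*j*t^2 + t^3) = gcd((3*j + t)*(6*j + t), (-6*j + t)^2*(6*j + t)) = 6*j + t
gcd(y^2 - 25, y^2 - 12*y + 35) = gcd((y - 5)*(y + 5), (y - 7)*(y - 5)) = y - 5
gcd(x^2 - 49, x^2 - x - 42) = x - 7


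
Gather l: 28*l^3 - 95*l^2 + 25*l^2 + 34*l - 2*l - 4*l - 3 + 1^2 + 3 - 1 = 28*l^3 - 70*l^2 + 28*l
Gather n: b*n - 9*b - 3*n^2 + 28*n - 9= -9*b - 3*n^2 + n*(b + 28) - 9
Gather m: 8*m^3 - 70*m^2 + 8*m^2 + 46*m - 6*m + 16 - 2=8*m^3 - 62*m^2 + 40*m + 14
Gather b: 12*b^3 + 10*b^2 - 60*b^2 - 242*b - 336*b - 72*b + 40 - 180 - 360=12*b^3 - 50*b^2 - 650*b - 500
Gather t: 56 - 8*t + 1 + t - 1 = 56 - 7*t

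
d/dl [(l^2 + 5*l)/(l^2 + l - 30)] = (-l*(l + 5)*(2*l + 1) + (2*l + 5)*(l^2 + l - 30))/(l^2 + l - 30)^2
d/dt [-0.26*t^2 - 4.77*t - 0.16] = -0.52*t - 4.77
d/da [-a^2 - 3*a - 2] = -2*a - 3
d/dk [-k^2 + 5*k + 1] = 5 - 2*k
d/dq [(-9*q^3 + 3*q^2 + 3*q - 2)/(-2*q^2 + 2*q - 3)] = (18*q^4 - 36*q^3 + 93*q^2 - 26*q - 5)/(4*q^4 - 8*q^3 + 16*q^2 - 12*q + 9)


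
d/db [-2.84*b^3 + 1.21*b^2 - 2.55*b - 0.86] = -8.52*b^2 + 2.42*b - 2.55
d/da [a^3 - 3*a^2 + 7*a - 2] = 3*a^2 - 6*a + 7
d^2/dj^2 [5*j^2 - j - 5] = 10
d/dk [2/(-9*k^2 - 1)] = 36*k/(9*k^2 + 1)^2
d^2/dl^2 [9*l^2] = 18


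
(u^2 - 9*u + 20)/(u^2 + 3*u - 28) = (u - 5)/(u + 7)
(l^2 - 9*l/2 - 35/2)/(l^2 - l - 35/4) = 2*(l - 7)/(2*l - 7)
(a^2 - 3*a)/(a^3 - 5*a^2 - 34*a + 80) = a*(a - 3)/(a^3 - 5*a^2 - 34*a + 80)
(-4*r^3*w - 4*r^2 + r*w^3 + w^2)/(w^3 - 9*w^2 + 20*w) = (-4*r^3*w - 4*r^2 + r*w^3 + w^2)/(w*(w^2 - 9*w + 20))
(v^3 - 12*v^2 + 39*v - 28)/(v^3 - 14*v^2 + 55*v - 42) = (v - 4)/(v - 6)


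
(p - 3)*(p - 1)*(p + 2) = p^3 - 2*p^2 - 5*p + 6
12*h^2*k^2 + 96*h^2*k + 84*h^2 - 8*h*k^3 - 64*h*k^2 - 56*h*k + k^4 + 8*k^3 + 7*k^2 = (-6*h + k)*(-2*h + k)*(k + 1)*(k + 7)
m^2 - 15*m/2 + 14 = (m - 4)*(m - 7/2)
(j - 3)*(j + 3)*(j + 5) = j^3 + 5*j^2 - 9*j - 45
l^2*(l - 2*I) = l^3 - 2*I*l^2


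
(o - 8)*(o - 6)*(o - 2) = o^3 - 16*o^2 + 76*o - 96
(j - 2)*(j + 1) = j^2 - j - 2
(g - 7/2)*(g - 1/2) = g^2 - 4*g + 7/4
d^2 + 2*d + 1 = (d + 1)^2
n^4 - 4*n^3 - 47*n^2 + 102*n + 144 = (n - 8)*(n - 3)*(n + 1)*(n + 6)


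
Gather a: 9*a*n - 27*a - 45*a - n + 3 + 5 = a*(9*n - 72) - n + 8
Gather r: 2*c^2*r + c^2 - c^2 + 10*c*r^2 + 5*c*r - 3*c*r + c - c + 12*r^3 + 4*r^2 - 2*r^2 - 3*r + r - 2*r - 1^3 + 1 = 12*r^3 + r^2*(10*c + 2) + r*(2*c^2 + 2*c - 4)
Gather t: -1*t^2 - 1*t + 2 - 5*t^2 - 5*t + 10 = -6*t^2 - 6*t + 12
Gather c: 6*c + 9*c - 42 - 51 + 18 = 15*c - 75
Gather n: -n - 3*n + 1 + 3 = 4 - 4*n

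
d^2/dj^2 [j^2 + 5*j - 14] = 2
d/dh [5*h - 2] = 5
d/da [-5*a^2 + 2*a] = 2 - 10*a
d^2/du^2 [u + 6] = 0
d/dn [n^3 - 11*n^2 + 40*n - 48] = 3*n^2 - 22*n + 40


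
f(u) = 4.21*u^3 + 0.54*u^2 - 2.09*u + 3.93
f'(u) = 12.63*u^2 + 1.08*u - 2.09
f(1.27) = 10.77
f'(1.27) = 19.65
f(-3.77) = -206.10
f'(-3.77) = 173.35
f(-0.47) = 4.59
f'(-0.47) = 0.19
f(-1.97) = -22.04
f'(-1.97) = 44.80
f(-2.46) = -50.33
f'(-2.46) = 71.68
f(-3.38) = -145.40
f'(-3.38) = 138.55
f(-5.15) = -546.03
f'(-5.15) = 327.33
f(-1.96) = -21.60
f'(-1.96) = 44.31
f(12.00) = 7331.49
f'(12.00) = 1829.59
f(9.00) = 3097.95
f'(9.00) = 1030.66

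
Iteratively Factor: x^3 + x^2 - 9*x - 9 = (x + 1)*(x^2 - 9) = (x - 3)*(x + 1)*(x + 3)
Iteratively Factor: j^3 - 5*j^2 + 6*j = (j - 2)*(j^2 - 3*j) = (j - 3)*(j - 2)*(j)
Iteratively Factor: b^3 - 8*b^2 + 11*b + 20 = (b + 1)*(b^2 - 9*b + 20) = (b - 5)*(b + 1)*(b - 4)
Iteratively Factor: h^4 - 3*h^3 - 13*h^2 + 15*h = (h - 5)*(h^3 + 2*h^2 - 3*h) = h*(h - 5)*(h^2 + 2*h - 3) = h*(h - 5)*(h - 1)*(h + 3)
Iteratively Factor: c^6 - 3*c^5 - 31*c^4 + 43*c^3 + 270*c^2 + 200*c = (c - 5)*(c^5 + 2*c^4 - 21*c^3 - 62*c^2 - 40*c) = (c - 5)^2*(c^4 + 7*c^3 + 14*c^2 + 8*c) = c*(c - 5)^2*(c^3 + 7*c^2 + 14*c + 8) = c*(c - 5)^2*(c + 1)*(c^2 + 6*c + 8) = c*(c - 5)^2*(c + 1)*(c + 4)*(c + 2)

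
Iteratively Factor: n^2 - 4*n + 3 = (n - 1)*(n - 3)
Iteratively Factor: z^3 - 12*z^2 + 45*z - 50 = (z - 5)*(z^2 - 7*z + 10) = (z - 5)^2*(z - 2)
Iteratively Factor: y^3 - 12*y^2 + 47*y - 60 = (y - 4)*(y^2 - 8*y + 15) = (y - 5)*(y - 4)*(y - 3)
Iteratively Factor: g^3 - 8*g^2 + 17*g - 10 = (g - 2)*(g^2 - 6*g + 5) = (g - 5)*(g - 2)*(g - 1)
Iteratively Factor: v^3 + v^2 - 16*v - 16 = (v + 1)*(v^2 - 16) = (v - 4)*(v + 1)*(v + 4)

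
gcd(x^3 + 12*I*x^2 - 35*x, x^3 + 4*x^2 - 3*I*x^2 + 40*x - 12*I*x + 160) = x + 5*I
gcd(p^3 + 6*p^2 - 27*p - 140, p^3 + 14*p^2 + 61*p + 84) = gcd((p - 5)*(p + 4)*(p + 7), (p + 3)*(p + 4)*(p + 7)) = p^2 + 11*p + 28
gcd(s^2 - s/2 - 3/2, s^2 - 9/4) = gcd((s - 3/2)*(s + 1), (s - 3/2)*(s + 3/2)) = s - 3/2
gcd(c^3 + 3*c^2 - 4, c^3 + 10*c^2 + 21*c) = 1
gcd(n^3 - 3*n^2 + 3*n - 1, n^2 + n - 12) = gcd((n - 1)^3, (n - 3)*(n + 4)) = 1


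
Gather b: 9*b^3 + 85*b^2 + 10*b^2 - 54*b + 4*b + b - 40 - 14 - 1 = 9*b^3 + 95*b^2 - 49*b - 55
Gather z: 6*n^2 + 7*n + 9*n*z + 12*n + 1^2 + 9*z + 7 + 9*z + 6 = 6*n^2 + 19*n + z*(9*n + 18) + 14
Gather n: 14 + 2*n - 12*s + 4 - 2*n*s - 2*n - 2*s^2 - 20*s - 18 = -2*n*s - 2*s^2 - 32*s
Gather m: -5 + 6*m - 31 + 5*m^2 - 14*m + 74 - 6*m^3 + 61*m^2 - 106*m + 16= -6*m^3 + 66*m^2 - 114*m + 54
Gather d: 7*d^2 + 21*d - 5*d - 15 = 7*d^2 + 16*d - 15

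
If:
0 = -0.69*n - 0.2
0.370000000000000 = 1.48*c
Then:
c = 0.25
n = -0.29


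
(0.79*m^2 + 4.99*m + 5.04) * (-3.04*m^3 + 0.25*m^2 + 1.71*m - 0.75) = -2.4016*m^5 - 14.9721*m^4 - 12.7232*m^3 + 9.2004*m^2 + 4.8759*m - 3.78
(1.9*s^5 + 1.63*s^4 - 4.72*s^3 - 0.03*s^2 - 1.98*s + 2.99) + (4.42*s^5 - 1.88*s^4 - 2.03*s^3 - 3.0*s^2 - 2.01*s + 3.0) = 6.32*s^5 - 0.25*s^4 - 6.75*s^3 - 3.03*s^2 - 3.99*s + 5.99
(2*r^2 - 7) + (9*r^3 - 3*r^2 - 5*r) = 9*r^3 - r^2 - 5*r - 7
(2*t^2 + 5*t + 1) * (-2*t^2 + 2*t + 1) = -4*t^4 - 6*t^3 + 10*t^2 + 7*t + 1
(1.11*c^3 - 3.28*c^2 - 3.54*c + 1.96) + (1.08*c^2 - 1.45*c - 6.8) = 1.11*c^3 - 2.2*c^2 - 4.99*c - 4.84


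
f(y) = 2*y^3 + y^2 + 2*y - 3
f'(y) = 6*y^2 + 2*y + 2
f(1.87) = 17.32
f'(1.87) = 26.72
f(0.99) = 1.90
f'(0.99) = 9.86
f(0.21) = -2.52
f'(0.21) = 2.68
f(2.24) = 28.98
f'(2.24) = 36.59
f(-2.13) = -22.05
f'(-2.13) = 24.96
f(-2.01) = -19.22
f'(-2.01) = 22.22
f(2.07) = 23.16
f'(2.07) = 31.85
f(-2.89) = -48.70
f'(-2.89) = 46.33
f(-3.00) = -54.00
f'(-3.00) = 50.00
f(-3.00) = -54.00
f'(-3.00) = 50.00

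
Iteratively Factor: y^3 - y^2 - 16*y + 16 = (y - 1)*(y^2 - 16) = (y - 1)*(y + 4)*(y - 4)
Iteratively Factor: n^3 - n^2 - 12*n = (n)*(n^2 - n - 12) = n*(n + 3)*(n - 4)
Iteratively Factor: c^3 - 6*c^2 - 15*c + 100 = (c + 4)*(c^2 - 10*c + 25) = (c - 5)*(c + 4)*(c - 5)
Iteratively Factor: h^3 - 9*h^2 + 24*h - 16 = (h - 4)*(h^2 - 5*h + 4) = (h - 4)*(h - 1)*(h - 4)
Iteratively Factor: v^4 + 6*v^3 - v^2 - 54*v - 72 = (v - 3)*(v^3 + 9*v^2 + 26*v + 24) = (v - 3)*(v + 3)*(v^2 + 6*v + 8) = (v - 3)*(v + 2)*(v + 3)*(v + 4)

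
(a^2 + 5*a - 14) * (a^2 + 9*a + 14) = a^4 + 14*a^3 + 45*a^2 - 56*a - 196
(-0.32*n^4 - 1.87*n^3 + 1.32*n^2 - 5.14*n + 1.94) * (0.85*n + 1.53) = -0.272*n^5 - 2.0791*n^4 - 1.7391*n^3 - 2.3494*n^2 - 6.2152*n + 2.9682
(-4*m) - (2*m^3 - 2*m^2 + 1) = -2*m^3 + 2*m^2 - 4*m - 1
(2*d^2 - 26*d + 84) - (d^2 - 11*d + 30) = d^2 - 15*d + 54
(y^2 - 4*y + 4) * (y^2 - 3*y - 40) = y^4 - 7*y^3 - 24*y^2 + 148*y - 160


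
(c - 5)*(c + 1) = c^2 - 4*c - 5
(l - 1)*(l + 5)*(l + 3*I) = l^3 + 4*l^2 + 3*I*l^2 - 5*l + 12*I*l - 15*I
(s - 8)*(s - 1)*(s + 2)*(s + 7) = s^4 - 59*s^2 - 54*s + 112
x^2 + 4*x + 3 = (x + 1)*(x + 3)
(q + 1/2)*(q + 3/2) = q^2 + 2*q + 3/4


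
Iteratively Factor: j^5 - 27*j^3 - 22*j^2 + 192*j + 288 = (j + 2)*(j^4 - 2*j^3 - 23*j^2 + 24*j + 144) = (j - 4)*(j + 2)*(j^3 + 2*j^2 - 15*j - 36) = (j - 4)^2*(j + 2)*(j^2 + 6*j + 9) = (j - 4)^2*(j + 2)*(j + 3)*(j + 3)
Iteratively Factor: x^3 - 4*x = (x + 2)*(x^2 - 2*x) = x*(x + 2)*(x - 2)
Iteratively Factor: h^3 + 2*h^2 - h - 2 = (h + 2)*(h^2 - 1) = (h - 1)*(h + 2)*(h + 1)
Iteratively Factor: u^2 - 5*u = (u - 5)*(u)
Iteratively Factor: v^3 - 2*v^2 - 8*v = (v - 4)*(v^2 + 2*v) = (v - 4)*(v + 2)*(v)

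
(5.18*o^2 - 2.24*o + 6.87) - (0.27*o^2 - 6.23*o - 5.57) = 4.91*o^2 + 3.99*o + 12.44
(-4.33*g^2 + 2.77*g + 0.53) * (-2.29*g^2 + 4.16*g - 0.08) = 9.9157*g^4 - 24.3561*g^3 + 10.6559*g^2 + 1.9832*g - 0.0424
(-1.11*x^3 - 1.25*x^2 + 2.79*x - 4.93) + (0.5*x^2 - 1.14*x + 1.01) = -1.11*x^3 - 0.75*x^2 + 1.65*x - 3.92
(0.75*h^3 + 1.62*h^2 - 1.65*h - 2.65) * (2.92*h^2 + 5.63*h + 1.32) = 2.19*h^5 + 8.9529*h^4 + 5.2926*h^3 - 14.8891*h^2 - 17.0975*h - 3.498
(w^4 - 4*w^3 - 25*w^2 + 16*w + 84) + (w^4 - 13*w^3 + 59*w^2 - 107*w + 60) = 2*w^4 - 17*w^3 + 34*w^2 - 91*w + 144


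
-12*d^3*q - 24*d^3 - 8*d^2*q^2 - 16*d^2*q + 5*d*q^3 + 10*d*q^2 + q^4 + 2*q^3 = (-2*d + q)*(d + q)*(6*d + q)*(q + 2)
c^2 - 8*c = c*(c - 8)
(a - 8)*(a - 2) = a^2 - 10*a + 16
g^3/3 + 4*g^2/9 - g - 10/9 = (g/3 + 1/3)*(g - 5/3)*(g + 2)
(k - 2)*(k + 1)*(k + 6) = k^3 + 5*k^2 - 8*k - 12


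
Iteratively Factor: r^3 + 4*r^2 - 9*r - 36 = (r + 4)*(r^2 - 9) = (r + 3)*(r + 4)*(r - 3)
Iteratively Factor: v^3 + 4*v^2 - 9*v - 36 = (v + 4)*(v^2 - 9) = (v - 3)*(v + 4)*(v + 3)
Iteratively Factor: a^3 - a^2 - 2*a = (a - 2)*(a^2 + a) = a*(a - 2)*(a + 1)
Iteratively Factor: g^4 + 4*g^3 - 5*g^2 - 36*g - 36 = (g + 2)*(g^3 + 2*g^2 - 9*g - 18) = (g + 2)*(g + 3)*(g^2 - g - 6) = (g + 2)^2*(g + 3)*(g - 3)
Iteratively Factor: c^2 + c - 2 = (c + 2)*(c - 1)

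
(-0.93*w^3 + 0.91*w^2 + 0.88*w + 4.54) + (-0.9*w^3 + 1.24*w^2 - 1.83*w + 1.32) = -1.83*w^3 + 2.15*w^2 - 0.95*w + 5.86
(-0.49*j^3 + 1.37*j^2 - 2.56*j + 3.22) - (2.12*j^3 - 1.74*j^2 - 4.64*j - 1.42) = -2.61*j^3 + 3.11*j^2 + 2.08*j + 4.64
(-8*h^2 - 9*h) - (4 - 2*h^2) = -6*h^2 - 9*h - 4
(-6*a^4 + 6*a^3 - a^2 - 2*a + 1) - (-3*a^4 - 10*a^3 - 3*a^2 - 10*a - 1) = -3*a^4 + 16*a^3 + 2*a^2 + 8*a + 2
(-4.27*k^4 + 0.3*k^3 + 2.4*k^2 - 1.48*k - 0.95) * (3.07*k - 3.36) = -13.1089*k^5 + 15.2682*k^4 + 6.36*k^3 - 12.6076*k^2 + 2.0563*k + 3.192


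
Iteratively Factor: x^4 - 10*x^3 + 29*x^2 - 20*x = (x - 1)*(x^3 - 9*x^2 + 20*x) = x*(x - 1)*(x^2 - 9*x + 20) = x*(x - 4)*(x - 1)*(x - 5)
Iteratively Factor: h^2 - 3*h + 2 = (h - 1)*(h - 2)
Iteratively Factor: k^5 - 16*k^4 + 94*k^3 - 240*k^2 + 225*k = (k - 3)*(k^4 - 13*k^3 + 55*k^2 - 75*k) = (k - 3)^2*(k^3 - 10*k^2 + 25*k) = k*(k - 3)^2*(k^2 - 10*k + 25) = k*(k - 5)*(k - 3)^2*(k - 5)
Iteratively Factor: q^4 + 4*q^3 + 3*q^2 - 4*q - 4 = (q - 1)*(q^3 + 5*q^2 + 8*q + 4) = (q - 1)*(q + 1)*(q^2 + 4*q + 4) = (q - 1)*(q + 1)*(q + 2)*(q + 2)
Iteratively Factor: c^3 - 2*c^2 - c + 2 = (c + 1)*(c^2 - 3*c + 2) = (c - 2)*(c + 1)*(c - 1)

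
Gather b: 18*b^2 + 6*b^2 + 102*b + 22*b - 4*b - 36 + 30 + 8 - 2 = 24*b^2 + 120*b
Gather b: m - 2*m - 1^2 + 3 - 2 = -m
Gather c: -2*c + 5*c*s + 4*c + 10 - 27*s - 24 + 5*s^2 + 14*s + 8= c*(5*s + 2) + 5*s^2 - 13*s - 6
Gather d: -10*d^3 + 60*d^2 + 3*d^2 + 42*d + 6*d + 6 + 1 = -10*d^3 + 63*d^2 + 48*d + 7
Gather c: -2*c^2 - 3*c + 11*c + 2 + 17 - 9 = -2*c^2 + 8*c + 10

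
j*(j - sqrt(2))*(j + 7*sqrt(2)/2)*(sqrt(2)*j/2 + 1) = sqrt(2)*j^4/2 + 7*j^3/2 - sqrt(2)*j^2 - 7*j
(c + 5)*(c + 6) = c^2 + 11*c + 30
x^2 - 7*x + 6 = (x - 6)*(x - 1)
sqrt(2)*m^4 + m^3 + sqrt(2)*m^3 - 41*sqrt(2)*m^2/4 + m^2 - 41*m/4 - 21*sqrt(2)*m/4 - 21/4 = (m - 3)*(m + 1/2)*(m + 7/2)*(sqrt(2)*m + 1)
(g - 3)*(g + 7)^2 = g^3 + 11*g^2 + 7*g - 147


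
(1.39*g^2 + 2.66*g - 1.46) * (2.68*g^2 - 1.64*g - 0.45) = 3.7252*g^4 + 4.8492*g^3 - 8.9007*g^2 + 1.1974*g + 0.657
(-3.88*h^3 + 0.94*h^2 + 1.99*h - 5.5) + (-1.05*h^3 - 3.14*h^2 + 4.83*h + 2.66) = -4.93*h^3 - 2.2*h^2 + 6.82*h - 2.84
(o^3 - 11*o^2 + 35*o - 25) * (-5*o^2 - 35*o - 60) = -5*o^5 + 20*o^4 + 150*o^3 - 440*o^2 - 1225*o + 1500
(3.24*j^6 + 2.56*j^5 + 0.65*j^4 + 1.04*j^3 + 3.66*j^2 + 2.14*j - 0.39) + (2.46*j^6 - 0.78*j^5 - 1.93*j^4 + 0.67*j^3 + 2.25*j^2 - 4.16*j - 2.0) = 5.7*j^6 + 1.78*j^5 - 1.28*j^4 + 1.71*j^3 + 5.91*j^2 - 2.02*j - 2.39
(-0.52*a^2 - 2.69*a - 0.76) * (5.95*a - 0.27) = -3.094*a^3 - 15.8651*a^2 - 3.7957*a + 0.2052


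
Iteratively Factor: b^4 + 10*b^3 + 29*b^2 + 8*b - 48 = (b - 1)*(b^3 + 11*b^2 + 40*b + 48) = (b - 1)*(b + 4)*(b^2 + 7*b + 12) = (b - 1)*(b + 4)^2*(b + 3)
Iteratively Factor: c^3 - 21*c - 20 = (c + 1)*(c^2 - c - 20) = (c + 1)*(c + 4)*(c - 5)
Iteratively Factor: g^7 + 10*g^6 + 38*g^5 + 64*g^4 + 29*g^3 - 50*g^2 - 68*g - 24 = (g + 1)*(g^6 + 9*g^5 + 29*g^4 + 35*g^3 - 6*g^2 - 44*g - 24) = (g + 1)^2*(g^5 + 8*g^4 + 21*g^3 + 14*g^2 - 20*g - 24) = (g + 1)^2*(g + 2)*(g^4 + 6*g^3 + 9*g^2 - 4*g - 12) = (g + 1)^2*(g + 2)*(g + 3)*(g^3 + 3*g^2 - 4) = (g + 1)^2*(g + 2)^2*(g + 3)*(g^2 + g - 2) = (g + 1)^2*(g + 2)^3*(g + 3)*(g - 1)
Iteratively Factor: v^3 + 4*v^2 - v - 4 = (v + 1)*(v^2 + 3*v - 4) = (v - 1)*(v + 1)*(v + 4)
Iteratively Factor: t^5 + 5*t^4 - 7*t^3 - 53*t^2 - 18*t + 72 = (t - 3)*(t^4 + 8*t^3 + 17*t^2 - 2*t - 24) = (t - 3)*(t + 3)*(t^3 + 5*t^2 + 2*t - 8) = (t - 3)*(t + 2)*(t + 3)*(t^2 + 3*t - 4) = (t - 3)*(t - 1)*(t + 2)*(t + 3)*(t + 4)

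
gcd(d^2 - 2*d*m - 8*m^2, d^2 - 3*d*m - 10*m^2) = d + 2*m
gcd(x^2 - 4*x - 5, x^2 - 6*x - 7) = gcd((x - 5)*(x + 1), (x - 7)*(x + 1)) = x + 1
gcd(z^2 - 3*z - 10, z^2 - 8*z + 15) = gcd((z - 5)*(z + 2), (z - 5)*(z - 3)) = z - 5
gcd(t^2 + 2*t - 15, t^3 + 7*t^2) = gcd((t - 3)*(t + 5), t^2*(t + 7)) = 1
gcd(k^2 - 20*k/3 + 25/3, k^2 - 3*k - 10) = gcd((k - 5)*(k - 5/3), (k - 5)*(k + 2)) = k - 5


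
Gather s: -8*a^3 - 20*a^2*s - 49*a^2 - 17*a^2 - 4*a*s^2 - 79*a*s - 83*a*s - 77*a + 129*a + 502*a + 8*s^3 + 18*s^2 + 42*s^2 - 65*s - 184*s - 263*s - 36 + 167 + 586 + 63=-8*a^3 - 66*a^2 + 554*a + 8*s^3 + s^2*(60 - 4*a) + s*(-20*a^2 - 162*a - 512) + 780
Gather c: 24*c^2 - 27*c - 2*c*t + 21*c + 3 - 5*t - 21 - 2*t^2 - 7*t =24*c^2 + c*(-2*t - 6) - 2*t^2 - 12*t - 18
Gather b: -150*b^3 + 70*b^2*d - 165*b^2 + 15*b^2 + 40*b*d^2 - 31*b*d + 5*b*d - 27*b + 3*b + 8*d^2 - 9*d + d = -150*b^3 + b^2*(70*d - 150) + b*(40*d^2 - 26*d - 24) + 8*d^2 - 8*d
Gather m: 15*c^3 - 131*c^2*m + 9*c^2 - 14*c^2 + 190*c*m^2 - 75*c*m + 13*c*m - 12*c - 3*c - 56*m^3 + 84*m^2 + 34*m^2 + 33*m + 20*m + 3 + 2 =15*c^3 - 5*c^2 - 15*c - 56*m^3 + m^2*(190*c + 118) + m*(-131*c^2 - 62*c + 53) + 5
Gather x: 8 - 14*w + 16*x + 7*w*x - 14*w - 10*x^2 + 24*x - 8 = -28*w - 10*x^2 + x*(7*w + 40)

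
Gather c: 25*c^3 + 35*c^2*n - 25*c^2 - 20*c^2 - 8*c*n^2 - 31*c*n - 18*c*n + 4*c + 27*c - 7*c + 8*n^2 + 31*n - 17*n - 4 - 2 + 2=25*c^3 + c^2*(35*n - 45) + c*(-8*n^2 - 49*n + 24) + 8*n^2 + 14*n - 4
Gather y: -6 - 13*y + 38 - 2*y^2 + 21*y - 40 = -2*y^2 + 8*y - 8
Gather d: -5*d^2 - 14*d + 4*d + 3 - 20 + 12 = -5*d^2 - 10*d - 5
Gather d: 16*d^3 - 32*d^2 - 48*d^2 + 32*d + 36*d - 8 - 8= 16*d^3 - 80*d^2 + 68*d - 16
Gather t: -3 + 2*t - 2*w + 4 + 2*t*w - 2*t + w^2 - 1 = 2*t*w + w^2 - 2*w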